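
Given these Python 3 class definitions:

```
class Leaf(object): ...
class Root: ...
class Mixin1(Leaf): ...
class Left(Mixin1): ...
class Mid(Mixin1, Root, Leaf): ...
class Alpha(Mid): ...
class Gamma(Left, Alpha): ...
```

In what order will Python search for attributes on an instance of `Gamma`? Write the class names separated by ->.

Gamma -> Left -> Alpha -> Mid -> Mixin1 -> Root -> Leaf -> object

L[Gamma] = Gamma + merge(L[Left], L[Alpha], [Left Alpha])
  take Left:  [Left Mixin1 Leaf object] + [Alpha Mid Mixin1 Root Leaf object] + [Left Alpha]
  take Alpha:  [Mixin1 Leaf object] + [Alpha Mid Mixin1 Root Leaf object] + [Alpha]
  take Mid:  [Mixin1 Leaf object] + [Mid Mixin1 Root Leaf object]
  take Mixin1:  [Mixin1 Leaf object] + [Mixin1 Root Leaf object]
  take Root:  [Leaf object] + [Root Leaf object]
  take Leaf:  [Leaf object] + [Leaf object]
  take object:  [object] + [object]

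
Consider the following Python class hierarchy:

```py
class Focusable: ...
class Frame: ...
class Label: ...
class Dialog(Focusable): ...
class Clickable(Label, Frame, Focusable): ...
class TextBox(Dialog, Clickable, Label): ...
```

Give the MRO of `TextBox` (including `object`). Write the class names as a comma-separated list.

TextBox, Dialog, Clickable, Label, Frame, Focusable, object

L[TextBox] = TextBox + merge(L[Dialog], L[Clickable], L[Label], [Dialog Clickable Label])
  take Dialog:  [Dialog Focusable object] + [Clickable Label Frame Focusable object] + [Label object] + [Dialog Clickable Label]
  take Clickable:  [Focusable object] + [Clickable Label Frame Focusable object] + [Label object] + [Clickable Label]
  take Label:  [Focusable object] + [Label Frame Focusable object] + [Label object] + [Label]
  take Frame:  [Focusable object] + [Frame Focusable object] + [object]
  take Focusable:  [Focusable object] + [Focusable object] + [object]
  take object:  [object] + [object] + [object]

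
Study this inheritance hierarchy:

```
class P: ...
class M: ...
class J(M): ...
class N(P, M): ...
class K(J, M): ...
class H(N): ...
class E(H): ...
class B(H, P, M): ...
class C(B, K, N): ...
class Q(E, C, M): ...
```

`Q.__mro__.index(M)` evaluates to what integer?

L[Q] = Q + merge(L[E], L[C], L[M], [E C M])
  take E:  [E H N P M object] + [C B H K N P J M object] + [M object] + [E C M]
  take C:  [H N P M object] + [C B H K N P J M object] + [M object] + [C M]
  take B:  [H N P M object] + [B H K N P J M object] + [M object] + [M]
  take H:  [H N P M object] + [H K N P J M object] + [M object] + [M]
  take K:  [N P M object] + [K N P J M object] + [M object] + [M]
  take N:  [N P M object] + [N P J M object] + [M object] + [M]
  take P:  [P M object] + [P J M object] + [M object] + [M]
  take J:  [M object] + [J M object] + [M object] + [M]
  take M:  [M object] + [M object] + [M object] + [M]
  take object:  [object] + [object] + [object]
MRO: Q E C B H K N P J M object
M sits at index 9.

9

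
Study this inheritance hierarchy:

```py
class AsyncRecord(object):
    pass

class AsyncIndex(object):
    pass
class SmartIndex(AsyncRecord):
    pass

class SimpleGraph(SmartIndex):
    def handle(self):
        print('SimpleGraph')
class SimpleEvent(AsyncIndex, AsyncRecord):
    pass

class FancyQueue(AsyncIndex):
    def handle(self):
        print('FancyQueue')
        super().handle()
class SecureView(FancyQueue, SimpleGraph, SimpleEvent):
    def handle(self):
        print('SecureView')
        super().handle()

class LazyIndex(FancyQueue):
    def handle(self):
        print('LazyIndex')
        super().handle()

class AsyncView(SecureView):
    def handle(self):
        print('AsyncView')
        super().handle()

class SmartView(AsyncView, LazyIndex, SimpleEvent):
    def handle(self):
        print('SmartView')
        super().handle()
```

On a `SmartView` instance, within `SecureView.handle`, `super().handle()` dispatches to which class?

L[SmartView] = SmartView + merge(L[AsyncView], L[LazyIndex], L[SimpleEvent], [AsyncView LazyIndex SimpleEvent])
  take AsyncView:  [AsyncView SecureView FancyQueue SimpleGraph SmartIndex SimpleEvent AsyncIndex AsyncRecord object] + [LazyIndex FancyQueue AsyncIndex object] + [SimpleEvent AsyncIndex AsyncRecord object] + [AsyncView LazyIndex SimpleEvent]
  take SecureView:  [SecureView FancyQueue SimpleGraph SmartIndex SimpleEvent AsyncIndex AsyncRecord object] + [LazyIndex FancyQueue AsyncIndex object] + [SimpleEvent AsyncIndex AsyncRecord object] + [LazyIndex SimpleEvent]
  take LazyIndex:  [FancyQueue SimpleGraph SmartIndex SimpleEvent AsyncIndex AsyncRecord object] + [LazyIndex FancyQueue AsyncIndex object] + [SimpleEvent AsyncIndex AsyncRecord object] + [LazyIndex SimpleEvent]
  take FancyQueue:  [FancyQueue SimpleGraph SmartIndex SimpleEvent AsyncIndex AsyncRecord object] + [FancyQueue AsyncIndex object] + [SimpleEvent AsyncIndex AsyncRecord object] + [SimpleEvent]
  take SimpleGraph:  [SimpleGraph SmartIndex SimpleEvent AsyncIndex AsyncRecord object] + [AsyncIndex object] + [SimpleEvent AsyncIndex AsyncRecord object] + [SimpleEvent]
  take SmartIndex:  [SmartIndex SimpleEvent AsyncIndex AsyncRecord object] + [AsyncIndex object] + [SimpleEvent AsyncIndex AsyncRecord object] + [SimpleEvent]
  take SimpleEvent:  [SimpleEvent AsyncIndex AsyncRecord object] + [AsyncIndex object] + [SimpleEvent AsyncIndex AsyncRecord object] + [SimpleEvent]
  take AsyncIndex:  [AsyncIndex AsyncRecord object] + [AsyncIndex object] + [AsyncIndex AsyncRecord object]
  take AsyncRecord:  [AsyncRecord object] + [object] + [AsyncRecord object]
  take object:  [object] + [object] + [object]
MRO: SmartView AsyncView SecureView LazyIndex FancyQueue SimpleGraph SmartIndex SimpleEvent AsyncIndex AsyncRecord object
super() in SecureView.handle on a SmartView instance goes to the class after SecureView in SmartView's MRO: LazyIndex.

LazyIndex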